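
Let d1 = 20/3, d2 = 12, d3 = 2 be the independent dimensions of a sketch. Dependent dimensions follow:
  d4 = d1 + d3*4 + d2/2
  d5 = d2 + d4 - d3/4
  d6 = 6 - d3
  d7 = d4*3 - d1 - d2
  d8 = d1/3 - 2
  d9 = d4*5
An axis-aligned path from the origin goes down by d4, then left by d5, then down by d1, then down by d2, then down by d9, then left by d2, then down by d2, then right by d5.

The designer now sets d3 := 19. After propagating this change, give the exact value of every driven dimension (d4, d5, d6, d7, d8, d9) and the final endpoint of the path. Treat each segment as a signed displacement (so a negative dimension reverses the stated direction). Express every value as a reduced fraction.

d4 = 266/3
d5 = 1151/12
d6 = -13
d7 = 742/3
d8 = 2/9
d9 = 1330/3
endpoint = (-12, -1688/3)

Apply edit: d3 := 19
  d4 = d1 + d3*4 + d2/2 = 266/3
  d5 = d2 + d4 - d3/4 = 1151/12
  d6 = 6 - d3 = -13
  d7 = d4*3 - d1 - d2 = 742/3
  d8 = d1/3 - 2 = 2/9
  d9 = d4*5 = 1330/3
Walk from origin (0, 0):
  seg 1: down by d4 = 266/3 → (0, -266/3)
  seg 2: left by d5 = 1151/12 → (-1151/12, -266/3)
  seg 3: down by d1 = 20/3 → (-1151/12, -286/3)
  seg 4: down by d2 = 12 → (-1151/12, -322/3)
  seg 5: down by d9 = 1330/3 → (-1151/12, -1652/3)
  seg 6: left by d2 = 12 → (-1295/12, -1652/3)
  seg 7: down by d2 = 12 → (-1295/12, -1688/3)
  seg 8: right by d5 = 1151/12 → (-12, -1688/3)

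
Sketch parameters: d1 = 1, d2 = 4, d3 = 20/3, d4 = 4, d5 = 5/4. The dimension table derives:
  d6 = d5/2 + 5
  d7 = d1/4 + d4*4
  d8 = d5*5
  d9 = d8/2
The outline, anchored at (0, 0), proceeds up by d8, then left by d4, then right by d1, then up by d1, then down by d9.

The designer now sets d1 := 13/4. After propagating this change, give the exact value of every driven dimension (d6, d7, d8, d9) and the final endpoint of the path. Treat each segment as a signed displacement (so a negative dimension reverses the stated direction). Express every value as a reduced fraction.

Apply edit: d1 := 13/4
  d6 = d5/2 + 5 = 45/8
  d7 = d1/4 + d4*4 = 269/16
  d8 = d5*5 = 25/4
  d9 = d8/2 = 25/8
Walk from origin (0, 0):
  seg 1: up by d8 = 25/4 → (0, 25/4)
  seg 2: left by d4 = 4 → (-4, 25/4)
  seg 3: right by d1 = 13/4 → (-3/4, 25/4)
  seg 4: up by d1 = 13/4 → (-3/4, 19/2)
  seg 5: down by d9 = 25/8 → (-3/4, 51/8)

d6 = 45/8
d7 = 269/16
d8 = 25/4
d9 = 25/8
endpoint = (-3/4, 51/8)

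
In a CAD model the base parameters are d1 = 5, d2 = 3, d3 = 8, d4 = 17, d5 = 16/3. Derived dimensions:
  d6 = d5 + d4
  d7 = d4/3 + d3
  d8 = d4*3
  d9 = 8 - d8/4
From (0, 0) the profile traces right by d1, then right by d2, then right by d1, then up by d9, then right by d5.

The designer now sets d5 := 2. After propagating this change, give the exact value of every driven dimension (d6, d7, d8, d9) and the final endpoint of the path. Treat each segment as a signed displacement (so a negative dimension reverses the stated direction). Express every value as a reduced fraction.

d6 = 19
d7 = 41/3
d8 = 51
d9 = -19/4
endpoint = (15, -19/4)

Apply edit: d5 := 2
  d6 = d5 + d4 = 19
  d7 = d4/3 + d3 = 41/3
  d8 = d4*3 = 51
  d9 = 8 - d8/4 = -19/4
Walk from origin (0, 0):
  seg 1: right by d1 = 5 → (5, 0)
  seg 2: right by d2 = 3 → (8, 0)
  seg 3: right by d1 = 5 → (13, 0)
  seg 4: up by d9 = -19/4 → (13, -19/4)
  seg 5: right by d5 = 2 → (15, -19/4)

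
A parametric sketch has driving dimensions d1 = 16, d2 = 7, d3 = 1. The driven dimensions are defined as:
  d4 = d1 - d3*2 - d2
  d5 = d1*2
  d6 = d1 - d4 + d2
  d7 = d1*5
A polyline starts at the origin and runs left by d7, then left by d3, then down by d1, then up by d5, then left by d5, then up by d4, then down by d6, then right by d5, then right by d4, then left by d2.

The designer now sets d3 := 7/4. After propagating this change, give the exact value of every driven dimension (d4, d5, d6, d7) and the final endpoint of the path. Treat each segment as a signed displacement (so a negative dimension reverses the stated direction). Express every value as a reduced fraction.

d4 = 11/2
d5 = 32
d6 = 35/2
d7 = 80
endpoint = (-333/4, 4)

Apply edit: d3 := 7/4
  d4 = d1 - d3*2 - d2 = 11/2
  d5 = d1*2 = 32
  d6 = d1 - d4 + d2 = 35/2
  d7 = d1*5 = 80
Walk from origin (0, 0):
  seg 1: left by d7 = 80 → (-80, 0)
  seg 2: left by d3 = 7/4 → (-327/4, 0)
  seg 3: down by d1 = 16 → (-327/4, -16)
  seg 4: up by d5 = 32 → (-327/4, 16)
  seg 5: left by d5 = 32 → (-455/4, 16)
  seg 6: up by d4 = 11/2 → (-455/4, 43/2)
  seg 7: down by d6 = 35/2 → (-455/4, 4)
  seg 8: right by d5 = 32 → (-327/4, 4)
  seg 9: right by d4 = 11/2 → (-305/4, 4)
  seg 10: left by d2 = 7 → (-333/4, 4)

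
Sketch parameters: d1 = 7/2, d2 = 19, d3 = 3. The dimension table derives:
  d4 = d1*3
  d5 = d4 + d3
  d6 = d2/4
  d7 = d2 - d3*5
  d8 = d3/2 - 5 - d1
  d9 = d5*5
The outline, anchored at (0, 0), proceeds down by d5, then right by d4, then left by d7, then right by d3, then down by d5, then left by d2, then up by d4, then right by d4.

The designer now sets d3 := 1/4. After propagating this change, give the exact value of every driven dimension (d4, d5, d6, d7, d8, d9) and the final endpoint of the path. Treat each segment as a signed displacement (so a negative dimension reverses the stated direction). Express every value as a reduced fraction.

d4 = 21/2
d5 = 43/4
d6 = 19/4
d7 = 71/4
d8 = -67/8
d9 = 215/4
endpoint = (-31/2, -11)

Apply edit: d3 := 1/4
  d4 = d1*3 = 21/2
  d5 = d4 + d3 = 43/4
  d6 = d2/4 = 19/4
  d7 = d2 - d3*5 = 71/4
  d8 = d3/2 - 5 - d1 = -67/8
  d9 = d5*5 = 215/4
Walk from origin (0, 0):
  seg 1: down by d5 = 43/4 → (0, -43/4)
  seg 2: right by d4 = 21/2 → (21/2, -43/4)
  seg 3: left by d7 = 71/4 → (-29/4, -43/4)
  seg 4: right by d3 = 1/4 → (-7, -43/4)
  seg 5: down by d5 = 43/4 → (-7, -43/2)
  seg 6: left by d2 = 19 → (-26, -43/2)
  seg 7: up by d4 = 21/2 → (-26, -11)
  seg 8: right by d4 = 21/2 → (-31/2, -11)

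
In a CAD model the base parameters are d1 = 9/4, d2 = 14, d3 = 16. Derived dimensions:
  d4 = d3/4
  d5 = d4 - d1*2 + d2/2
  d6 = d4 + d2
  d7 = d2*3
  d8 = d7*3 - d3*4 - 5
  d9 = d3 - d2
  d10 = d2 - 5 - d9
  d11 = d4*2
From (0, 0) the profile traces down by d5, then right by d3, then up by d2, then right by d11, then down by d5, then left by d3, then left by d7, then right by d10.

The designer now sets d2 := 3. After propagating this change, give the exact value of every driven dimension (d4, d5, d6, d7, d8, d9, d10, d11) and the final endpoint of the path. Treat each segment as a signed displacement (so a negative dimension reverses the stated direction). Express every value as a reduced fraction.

Apply edit: d2 := 3
  d4 = d3/4 = 4
  d5 = d4 - d1*2 + d2/2 = 1
  d6 = d4 + d2 = 7
  d7 = d2*3 = 9
  d8 = d7*3 - d3*4 - 5 = -42
  d9 = d3 - d2 = 13
  d10 = d2 - 5 - d9 = -15
  d11 = d4*2 = 8
Walk from origin (0, 0):
  seg 1: down by d5 = 1 → (0, -1)
  seg 2: right by d3 = 16 → (16, -1)
  seg 3: up by d2 = 3 → (16, 2)
  seg 4: right by d11 = 8 → (24, 2)
  seg 5: down by d5 = 1 → (24, 1)
  seg 6: left by d3 = 16 → (8, 1)
  seg 7: left by d7 = 9 → (-1, 1)
  seg 8: right by d10 = -15 → (-16, 1)

d4 = 4
d5 = 1
d6 = 7
d7 = 9
d8 = -42
d9 = 13
d10 = -15
d11 = 8
endpoint = (-16, 1)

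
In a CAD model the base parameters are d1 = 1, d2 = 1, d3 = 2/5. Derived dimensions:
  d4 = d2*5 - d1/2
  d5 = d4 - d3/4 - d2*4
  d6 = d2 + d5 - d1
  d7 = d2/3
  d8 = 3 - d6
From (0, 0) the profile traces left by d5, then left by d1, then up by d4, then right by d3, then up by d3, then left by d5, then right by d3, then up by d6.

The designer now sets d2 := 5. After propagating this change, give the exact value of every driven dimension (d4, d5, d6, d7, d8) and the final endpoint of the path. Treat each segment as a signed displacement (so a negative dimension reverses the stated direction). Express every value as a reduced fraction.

d4 = 49/2
d5 = 22/5
d6 = 42/5
d7 = 5/3
d8 = -27/5
endpoint = (-9, 333/10)

Apply edit: d2 := 5
  d4 = d2*5 - d1/2 = 49/2
  d5 = d4 - d3/4 - d2*4 = 22/5
  d6 = d2 + d5 - d1 = 42/5
  d7 = d2/3 = 5/3
  d8 = 3 - d6 = -27/5
Walk from origin (0, 0):
  seg 1: left by d5 = 22/5 → (-22/5, 0)
  seg 2: left by d1 = 1 → (-27/5, 0)
  seg 3: up by d4 = 49/2 → (-27/5, 49/2)
  seg 4: right by d3 = 2/5 → (-5, 49/2)
  seg 5: up by d3 = 2/5 → (-5, 249/10)
  seg 6: left by d5 = 22/5 → (-47/5, 249/10)
  seg 7: right by d3 = 2/5 → (-9, 249/10)
  seg 8: up by d6 = 42/5 → (-9, 333/10)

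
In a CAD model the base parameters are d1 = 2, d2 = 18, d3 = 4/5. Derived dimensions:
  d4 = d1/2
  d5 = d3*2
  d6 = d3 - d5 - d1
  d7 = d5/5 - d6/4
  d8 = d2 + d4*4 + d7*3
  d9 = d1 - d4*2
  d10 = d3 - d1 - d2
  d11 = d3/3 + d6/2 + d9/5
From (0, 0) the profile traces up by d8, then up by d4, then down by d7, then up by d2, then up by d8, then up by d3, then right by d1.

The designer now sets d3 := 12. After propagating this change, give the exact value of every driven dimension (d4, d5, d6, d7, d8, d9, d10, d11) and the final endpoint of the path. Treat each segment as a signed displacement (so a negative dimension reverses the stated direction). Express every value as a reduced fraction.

Apply edit: d3 := 12
  d4 = d1/2 = 1
  d5 = d3*2 = 24
  d6 = d3 - d5 - d1 = -14
  d7 = d5/5 - d6/4 = 83/10
  d8 = d2 + d4*4 + d7*3 = 469/10
  d9 = d1 - d4*2 = 0
  d10 = d3 - d1 - d2 = -8
  d11 = d3/3 + d6/2 + d9/5 = -3
Walk from origin (0, 0):
  seg 1: up by d8 = 469/10 → (0, 469/10)
  seg 2: up by d4 = 1 → (0, 479/10)
  seg 3: down by d7 = 83/10 → (0, 198/5)
  seg 4: up by d2 = 18 → (0, 288/5)
  seg 5: up by d8 = 469/10 → (0, 209/2)
  seg 6: up by d3 = 12 → (0, 233/2)
  seg 7: right by d1 = 2 → (2, 233/2)

d4 = 1
d5 = 24
d6 = -14
d7 = 83/10
d8 = 469/10
d9 = 0
d10 = -8
d11 = -3
endpoint = (2, 233/2)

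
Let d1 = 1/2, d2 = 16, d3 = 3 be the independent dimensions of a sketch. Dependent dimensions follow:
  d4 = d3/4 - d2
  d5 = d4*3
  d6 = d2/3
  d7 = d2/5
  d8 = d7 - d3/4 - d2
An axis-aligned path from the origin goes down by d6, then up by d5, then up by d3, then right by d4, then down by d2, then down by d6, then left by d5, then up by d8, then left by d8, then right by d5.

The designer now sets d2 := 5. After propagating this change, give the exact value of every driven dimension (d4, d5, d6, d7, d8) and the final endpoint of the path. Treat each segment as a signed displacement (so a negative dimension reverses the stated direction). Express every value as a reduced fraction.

d4 = -17/4
d5 = -51/4
d6 = 5/3
d7 = 1
d8 = -19/4
endpoint = (1/2, -137/6)

Apply edit: d2 := 5
  d4 = d3/4 - d2 = -17/4
  d5 = d4*3 = -51/4
  d6 = d2/3 = 5/3
  d7 = d2/5 = 1
  d8 = d7 - d3/4 - d2 = -19/4
Walk from origin (0, 0):
  seg 1: down by d6 = 5/3 → (0, -5/3)
  seg 2: up by d5 = -51/4 → (0, -173/12)
  seg 3: up by d3 = 3 → (0, -137/12)
  seg 4: right by d4 = -17/4 → (-17/4, -137/12)
  seg 5: down by d2 = 5 → (-17/4, -197/12)
  seg 6: down by d6 = 5/3 → (-17/4, -217/12)
  seg 7: left by d5 = -51/4 → (17/2, -217/12)
  seg 8: up by d8 = -19/4 → (17/2, -137/6)
  seg 9: left by d8 = -19/4 → (53/4, -137/6)
  seg 10: right by d5 = -51/4 → (1/2, -137/6)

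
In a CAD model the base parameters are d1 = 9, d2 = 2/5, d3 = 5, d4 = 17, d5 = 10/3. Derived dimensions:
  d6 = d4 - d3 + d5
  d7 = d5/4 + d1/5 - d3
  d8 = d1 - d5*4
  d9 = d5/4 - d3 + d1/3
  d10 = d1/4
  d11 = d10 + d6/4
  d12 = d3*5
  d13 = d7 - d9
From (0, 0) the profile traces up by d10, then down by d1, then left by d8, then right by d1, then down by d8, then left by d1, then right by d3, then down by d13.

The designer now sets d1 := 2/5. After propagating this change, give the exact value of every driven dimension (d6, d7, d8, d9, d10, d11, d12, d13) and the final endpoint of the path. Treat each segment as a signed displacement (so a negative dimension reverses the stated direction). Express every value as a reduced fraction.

Apply edit: d1 := 2/5
  d6 = d4 - d3 + d5 = 46/3
  d7 = d5/4 + d1/5 - d3 = -613/150
  d8 = d1 - d5*4 = -194/15
  d9 = d5/4 - d3 + d1/3 = -121/30
  d10 = d1/4 = 1/10
  d11 = d10 + d6/4 = 59/15
  d12 = d3*5 = 25
  d13 = d7 - d9 = -4/75
Walk from origin (0, 0):
  seg 1: up by d10 = 1/10 → (0, 1/10)
  seg 2: down by d1 = 2/5 → (0, -3/10)
  seg 3: left by d8 = -194/15 → (194/15, -3/10)
  seg 4: right by d1 = 2/5 → (40/3, -3/10)
  seg 5: down by d8 = -194/15 → (40/3, 379/30)
  seg 6: left by d1 = 2/5 → (194/15, 379/30)
  seg 7: right by d3 = 5 → (269/15, 379/30)
  seg 8: down by d13 = -4/75 → (269/15, 1903/150)

d6 = 46/3
d7 = -613/150
d8 = -194/15
d9 = -121/30
d10 = 1/10
d11 = 59/15
d12 = 25
d13 = -4/75
endpoint = (269/15, 1903/150)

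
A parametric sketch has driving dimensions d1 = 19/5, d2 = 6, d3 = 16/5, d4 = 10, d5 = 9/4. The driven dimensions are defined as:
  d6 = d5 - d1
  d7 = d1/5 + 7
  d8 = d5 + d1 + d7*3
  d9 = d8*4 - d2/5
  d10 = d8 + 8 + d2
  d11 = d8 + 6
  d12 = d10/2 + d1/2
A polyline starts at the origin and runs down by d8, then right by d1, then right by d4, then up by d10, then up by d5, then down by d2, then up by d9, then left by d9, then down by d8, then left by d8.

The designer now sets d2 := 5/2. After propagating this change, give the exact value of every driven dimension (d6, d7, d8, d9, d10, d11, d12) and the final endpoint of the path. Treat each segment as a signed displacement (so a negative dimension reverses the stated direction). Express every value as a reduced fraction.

Apply edit: d2 := 5/2
  d6 = d5 - d1 = -31/20
  d7 = d1/5 + 7 = 194/25
  d8 = d5 + d1 + d7*3 = 2933/100
  d9 = d8*4 - d2/5 = 5841/50
  d10 = d8 + 8 + d2 = 3983/100
  d11 = d8 + 6 = 3533/100
  d12 = d10/2 + d1/2 = 4363/200
Walk from origin (0, 0):
  seg 1: down by d8 = 2933/100 → (0, -2933/100)
  seg 2: right by d1 = 19/5 → (19/5, -2933/100)
  seg 3: right by d4 = 10 → (69/5, -2933/100)
  seg 4: up by d10 = 3983/100 → (69/5, 21/2)
  seg 5: up by d5 = 9/4 → (69/5, 51/4)
  seg 6: down by d2 = 5/2 → (69/5, 41/4)
  seg 7: up by d9 = 5841/50 → (69/5, 12707/100)
  seg 8: left by d9 = 5841/50 → (-5151/50, 12707/100)
  seg 9: down by d8 = 2933/100 → (-5151/50, 4887/50)
  seg 10: left by d8 = 2933/100 → (-2647/20, 4887/50)

d6 = -31/20
d7 = 194/25
d8 = 2933/100
d9 = 5841/50
d10 = 3983/100
d11 = 3533/100
d12 = 4363/200
endpoint = (-2647/20, 4887/50)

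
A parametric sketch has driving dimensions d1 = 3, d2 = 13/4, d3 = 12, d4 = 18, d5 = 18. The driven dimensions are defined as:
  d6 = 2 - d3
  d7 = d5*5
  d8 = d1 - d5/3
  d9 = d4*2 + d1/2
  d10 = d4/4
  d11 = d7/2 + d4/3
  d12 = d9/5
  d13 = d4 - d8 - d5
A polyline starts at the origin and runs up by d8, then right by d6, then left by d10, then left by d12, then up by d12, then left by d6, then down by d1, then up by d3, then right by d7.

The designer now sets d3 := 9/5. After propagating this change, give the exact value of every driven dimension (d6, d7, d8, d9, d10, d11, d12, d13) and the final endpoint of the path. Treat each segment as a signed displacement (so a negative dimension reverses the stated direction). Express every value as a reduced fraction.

d6 = 1/5
d7 = 90
d8 = -3
d9 = 75/2
d10 = 9/2
d11 = 51
d12 = 15/2
d13 = 3
endpoint = (78, 33/10)

Apply edit: d3 := 9/5
  d6 = 2 - d3 = 1/5
  d7 = d5*5 = 90
  d8 = d1 - d5/3 = -3
  d9 = d4*2 + d1/2 = 75/2
  d10 = d4/4 = 9/2
  d11 = d7/2 + d4/3 = 51
  d12 = d9/5 = 15/2
  d13 = d4 - d8 - d5 = 3
Walk from origin (0, 0):
  seg 1: up by d8 = -3 → (0, -3)
  seg 2: right by d6 = 1/5 → (1/5, -3)
  seg 3: left by d10 = 9/2 → (-43/10, -3)
  seg 4: left by d12 = 15/2 → (-59/5, -3)
  seg 5: up by d12 = 15/2 → (-59/5, 9/2)
  seg 6: left by d6 = 1/5 → (-12, 9/2)
  seg 7: down by d1 = 3 → (-12, 3/2)
  seg 8: up by d3 = 9/5 → (-12, 33/10)
  seg 9: right by d7 = 90 → (78, 33/10)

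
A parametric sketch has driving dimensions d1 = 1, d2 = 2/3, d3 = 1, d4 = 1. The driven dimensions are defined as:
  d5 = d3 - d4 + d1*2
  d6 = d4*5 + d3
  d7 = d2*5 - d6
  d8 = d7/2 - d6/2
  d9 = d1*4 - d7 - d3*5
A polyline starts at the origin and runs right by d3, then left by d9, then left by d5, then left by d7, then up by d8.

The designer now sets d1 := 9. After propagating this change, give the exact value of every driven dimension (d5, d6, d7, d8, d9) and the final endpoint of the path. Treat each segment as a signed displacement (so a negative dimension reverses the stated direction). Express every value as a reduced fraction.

Apply edit: d1 := 9
  d5 = d3 - d4 + d1*2 = 18
  d6 = d4*5 + d3 = 6
  d7 = d2*5 - d6 = -8/3
  d8 = d7/2 - d6/2 = -13/3
  d9 = d1*4 - d7 - d3*5 = 101/3
Walk from origin (0, 0):
  seg 1: right by d3 = 1 → (1, 0)
  seg 2: left by d9 = 101/3 → (-98/3, 0)
  seg 3: left by d5 = 18 → (-152/3, 0)
  seg 4: left by d7 = -8/3 → (-48, 0)
  seg 5: up by d8 = -13/3 → (-48, -13/3)

d5 = 18
d6 = 6
d7 = -8/3
d8 = -13/3
d9 = 101/3
endpoint = (-48, -13/3)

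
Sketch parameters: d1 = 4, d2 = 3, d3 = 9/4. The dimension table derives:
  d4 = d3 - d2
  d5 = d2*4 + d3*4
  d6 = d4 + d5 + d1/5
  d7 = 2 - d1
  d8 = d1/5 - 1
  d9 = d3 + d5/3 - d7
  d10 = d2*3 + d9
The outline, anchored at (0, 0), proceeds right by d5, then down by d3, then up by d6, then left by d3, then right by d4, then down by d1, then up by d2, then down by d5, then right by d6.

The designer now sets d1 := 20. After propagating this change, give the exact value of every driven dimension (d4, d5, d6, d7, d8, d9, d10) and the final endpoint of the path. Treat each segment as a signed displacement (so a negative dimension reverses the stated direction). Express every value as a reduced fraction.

d4 = -3/4
d5 = 21
d6 = 97/4
d7 = -18
d8 = 3
d9 = 109/4
d10 = 145/4
endpoint = (169/4, -16)

Apply edit: d1 := 20
  d4 = d3 - d2 = -3/4
  d5 = d2*4 + d3*4 = 21
  d6 = d4 + d5 + d1/5 = 97/4
  d7 = 2 - d1 = -18
  d8 = d1/5 - 1 = 3
  d9 = d3 + d5/3 - d7 = 109/4
  d10 = d2*3 + d9 = 145/4
Walk from origin (0, 0):
  seg 1: right by d5 = 21 → (21, 0)
  seg 2: down by d3 = 9/4 → (21, -9/4)
  seg 3: up by d6 = 97/4 → (21, 22)
  seg 4: left by d3 = 9/4 → (75/4, 22)
  seg 5: right by d4 = -3/4 → (18, 22)
  seg 6: down by d1 = 20 → (18, 2)
  seg 7: up by d2 = 3 → (18, 5)
  seg 8: down by d5 = 21 → (18, -16)
  seg 9: right by d6 = 97/4 → (169/4, -16)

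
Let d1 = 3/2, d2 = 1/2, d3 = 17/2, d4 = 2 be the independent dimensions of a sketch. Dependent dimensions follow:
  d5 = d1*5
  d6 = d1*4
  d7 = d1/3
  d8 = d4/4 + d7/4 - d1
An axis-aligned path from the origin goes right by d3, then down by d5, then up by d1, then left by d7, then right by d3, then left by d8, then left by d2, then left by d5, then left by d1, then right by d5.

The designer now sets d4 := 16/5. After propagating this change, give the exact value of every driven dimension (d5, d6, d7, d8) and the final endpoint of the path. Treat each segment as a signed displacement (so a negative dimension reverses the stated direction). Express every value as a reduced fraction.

Apply edit: d4 := 16/5
  d5 = d1*5 = 15/2
  d6 = d1*4 = 6
  d7 = d1/3 = 1/2
  d8 = d4/4 + d7/4 - d1 = -23/40
Walk from origin (0, 0):
  seg 1: right by d3 = 17/2 → (17/2, 0)
  seg 2: down by d5 = 15/2 → (17/2, -15/2)
  seg 3: up by d1 = 3/2 → (17/2, -6)
  seg 4: left by d7 = 1/2 → (8, -6)
  seg 5: right by d3 = 17/2 → (33/2, -6)
  seg 6: left by d8 = -23/40 → (683/40, -6)
  seg 7: left by d2 = 1/2 → (663/40, -6)
  seg 8: left by d5 = 15/2 → (363/40, -6)
  seg 9: left by d1 = 3/2 → (303/40, -6)
  seg 10: right by d5 = 15/2 → (603/40, -6)

d5 = 15/2
d6 = 6
d7 = 1/2
d8 = -23/40
endpoint = (603/40, -6)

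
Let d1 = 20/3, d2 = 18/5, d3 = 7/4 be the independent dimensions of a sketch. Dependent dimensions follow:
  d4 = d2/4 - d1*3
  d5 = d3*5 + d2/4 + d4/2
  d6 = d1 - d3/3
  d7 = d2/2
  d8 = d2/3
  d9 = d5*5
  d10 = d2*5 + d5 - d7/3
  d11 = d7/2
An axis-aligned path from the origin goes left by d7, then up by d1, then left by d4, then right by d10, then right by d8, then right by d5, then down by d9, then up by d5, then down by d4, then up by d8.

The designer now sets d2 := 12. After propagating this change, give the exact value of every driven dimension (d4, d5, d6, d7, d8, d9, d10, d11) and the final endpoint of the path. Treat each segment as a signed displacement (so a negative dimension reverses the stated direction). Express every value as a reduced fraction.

d4 = -17
d5 = 13/4
d6 = 73/12
d7 = 6
d8 = 4
d9 = 65/4
d10 = 245/4
d11 = 3
endpoint = (159/2, 44/3)

Apply edit: d2 := 12
  d4 = d2/4 - d1*3 = -17
  d5 = d3*5 + d2/4 + d4/2 = 13/4
  d6 = d1 - d3/3 = 73/12
  d7 = d2/2 = 6
  d8 = d2/3 = 4
  d9 = d5*5 = 65/4
  d10 = d2*5 + d5 - d7/3 = 245/4
  d11 = d7/2 = 3
Walk from origin (0, 0):
  seg 1: left by d7 = 6 → (-6, 0)
  seg 2: up by d1 = 20/3 → (-6, 20/3)
  seg 3: left by d4 = -17 → (11, 20/3)
  seg 4: right by d10 = 245/4 → (289/4, 20/3)
  seg 5: right by d8 = 4 → (305/4, 20/3)
  seg 6: right by d5 = 13/4 → (159/2, 20/3)
  seg 7: down by d9 = 65/4 → (159/2, -115/12)
  seg 8: up by d5 = 13/4 → (159/2, -19/3)
  seg 9: down by d4 = -17 → (159/2, 32/3)
  seg 10: up by d8 = 4 → (159/2, 44/3)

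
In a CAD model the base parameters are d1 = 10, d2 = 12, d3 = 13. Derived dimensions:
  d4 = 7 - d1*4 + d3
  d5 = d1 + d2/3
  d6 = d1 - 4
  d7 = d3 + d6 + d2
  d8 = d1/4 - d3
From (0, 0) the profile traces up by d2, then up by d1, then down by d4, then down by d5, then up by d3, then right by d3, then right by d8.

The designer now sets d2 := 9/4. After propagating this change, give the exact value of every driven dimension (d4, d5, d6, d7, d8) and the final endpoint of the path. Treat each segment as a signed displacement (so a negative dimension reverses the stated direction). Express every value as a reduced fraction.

d4 = -20
d5 = 43/4
d6 = 6
d7 = 85/4
d8 = -21/2
endpoint = (5/2, 69/2)

Apply edit: d2 := 9/4
  d4 = 7 - d1*4 + d3 = -20
  d5 = d1 + d2/3 = 43/4
  d6 = d1 - 4 = 6
  d7 = d3 + d6 + d2 = 85/4
  d8 = d1/4 - d3 = -21/2
Walk from origin (0, 0):
  seg 1: up by d2 = 9/4 → (0, 9/4)
  seg 2: up by d1 = 10 → (0, 49/4)
  seg 3: down by d4 = -20 → (0, 129/4)
  seg 4: down by d5 = 43/4 → (0, 43/2)
  seg 5: up by d3 = 13 → (0, 69/2)
  seg 6: right by d3 = 13 → (13, 69/2)
  seg 7: right by d8 = -21/2 → (5/2, 69/2)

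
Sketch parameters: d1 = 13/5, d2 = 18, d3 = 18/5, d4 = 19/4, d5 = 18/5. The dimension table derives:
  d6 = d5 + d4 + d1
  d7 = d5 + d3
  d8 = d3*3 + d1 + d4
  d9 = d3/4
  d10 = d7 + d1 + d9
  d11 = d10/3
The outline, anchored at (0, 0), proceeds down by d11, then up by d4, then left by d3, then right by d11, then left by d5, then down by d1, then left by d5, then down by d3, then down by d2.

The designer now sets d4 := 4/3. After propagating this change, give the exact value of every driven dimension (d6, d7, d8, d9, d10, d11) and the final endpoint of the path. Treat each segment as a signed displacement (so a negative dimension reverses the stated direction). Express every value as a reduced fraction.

Apply edit: d4 := 4/3
  d6 = d5 + d4 + d1 = 113/15
  d7 = d5 + d3 = 36/5
  d8 = d3*3 + d1 + d4 = 221/15
  d9 = d3/4 = 9/10
  d10 = d7 + d1 + d9 = 107/10
  d11 = d10/3 = 107/30
Walk from origin (0, 0):
  seg 1: down by d11 = 107/30 → (0, -107/30)
  seg 2: up by d4 = 4/3 → (0, -67/30)
  seg 3: left by d3 = 18/5 → (-18/5, -67/30)
  seg 4: right by d11 = 107/30 → (-1/30, -67/30)
  seg 5: left by d5 = 18/5 → (-109/30, -67/30)
  seg 6: down by d1 = 13/5 → (-109/30, -29/6)
  seg 7: left by d5 = 18/5 → (-217/30, -29/6)
  seg 8: down by d3 = 18/5 → (-217/30, -253/30)
  seg 9: down by d2 = 18 → (-217/30, -793/30)

d6 = 113/15
d7 = 36/5
d8 = 221/15
d9 = 9/10
d10 = 107/10
d11 = 107/30
endpoint = (-217/30, -793/30)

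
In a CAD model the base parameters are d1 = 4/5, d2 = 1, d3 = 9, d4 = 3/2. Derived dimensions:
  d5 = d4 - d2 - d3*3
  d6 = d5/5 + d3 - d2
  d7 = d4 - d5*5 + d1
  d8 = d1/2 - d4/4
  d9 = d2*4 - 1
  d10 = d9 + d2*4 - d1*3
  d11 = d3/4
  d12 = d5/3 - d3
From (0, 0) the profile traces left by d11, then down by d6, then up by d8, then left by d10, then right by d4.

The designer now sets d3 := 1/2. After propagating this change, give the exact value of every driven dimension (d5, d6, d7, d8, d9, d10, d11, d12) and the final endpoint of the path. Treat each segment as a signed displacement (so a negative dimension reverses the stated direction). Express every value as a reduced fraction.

Apply edit: d3 := 1/2
  d5 = d4 - d2 - d3*3 = -1
  d6 = d5/5 + d3 - d2 = -7/10
  d7 = d4 - d5*5 + d1 = 73/10
  d8 = d1/2 - d4/4 = 1/40
  d9 = d2*4 - 1 = 3
  d10 = d9 + d2*4 - d1*3 = 23/5
  d11 = d3/4 = 1/8
  d12 = d5/3 - d3 = -5/6
Walk from origin (0, 0):
  seg 1: left by d11 = 1/8 → (-1/8, 0)
  seg 2: down by d6 = -7/10 → (-1/8, 7/10)
  seg 3: up by d8 = 1/40 → (-1/8, 29/40)
  seg 4: left by d10 = 23/5 → (-189/40, 29/40)
  seg 5: right by d4 = 3/2 → (-129/40, 29/40)

d5 = -1
d6 = -7/10
d7 = 73/10
d8 = 1/40
d9 = 3
d10 = 23/5
d11 = 1/8
d12 = -5/6
endpoint = (-129/40, 29/40)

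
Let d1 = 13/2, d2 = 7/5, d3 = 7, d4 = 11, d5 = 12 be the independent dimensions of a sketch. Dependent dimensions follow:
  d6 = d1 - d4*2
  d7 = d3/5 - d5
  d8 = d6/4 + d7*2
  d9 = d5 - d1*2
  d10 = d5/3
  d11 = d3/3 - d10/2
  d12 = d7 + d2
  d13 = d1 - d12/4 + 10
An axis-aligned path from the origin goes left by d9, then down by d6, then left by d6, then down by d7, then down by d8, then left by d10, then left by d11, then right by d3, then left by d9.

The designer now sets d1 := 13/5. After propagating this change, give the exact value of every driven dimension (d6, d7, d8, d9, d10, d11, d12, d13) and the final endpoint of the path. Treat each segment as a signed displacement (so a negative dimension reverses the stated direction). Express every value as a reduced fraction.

d6 = -97/5
d7 = -53/5
d8 = -521/20
d9 = 34/5
d10 = 4
d11 = 1/3
d12 = -46/5
d13 = 149/10
endpoint = (127/15, 1121/20)

Apply edit: d1 := 13/5
  d6 = d1 - d4*2 = -97/5
  d7 = d3/5 - d5 = -53/5
  d8 = d6/4 + d7*2 = -521/20
  d9 = d5 - d1*2 = 34/5
  d10 = d5/3 = 4
  d11 = d3/3 - d10/2 = 1/3
  d12 = d7 + d2 = -46/5
  d13 = d1 - d12/4 + 10 = 149/10
Walk from origin (0, 0):
  seg 1: left by d9 = 34/5 → (-34/5, 0)
  seg 2: down by d6 = -97/5 → (-34/5, 97/5)
  seg 3: left by d6 = -97/5 → (63/5, 97/5)
  seg 4: down by d7 = -53/5 → (63/5, 30)
  seg 5: down by d8 = -521/20 → (63/5, 1121/20)
  seg 6: left by d10 = 4 → (43/5, 1121/20)
  seg 7: left by d11 = 1/3 → (124/15, 1121/20)
  seg 8: right by d3 = 7 → (229/15, 1121/20)
  seg 9: left by d9 = 34/5 → (127/15, 1121/20)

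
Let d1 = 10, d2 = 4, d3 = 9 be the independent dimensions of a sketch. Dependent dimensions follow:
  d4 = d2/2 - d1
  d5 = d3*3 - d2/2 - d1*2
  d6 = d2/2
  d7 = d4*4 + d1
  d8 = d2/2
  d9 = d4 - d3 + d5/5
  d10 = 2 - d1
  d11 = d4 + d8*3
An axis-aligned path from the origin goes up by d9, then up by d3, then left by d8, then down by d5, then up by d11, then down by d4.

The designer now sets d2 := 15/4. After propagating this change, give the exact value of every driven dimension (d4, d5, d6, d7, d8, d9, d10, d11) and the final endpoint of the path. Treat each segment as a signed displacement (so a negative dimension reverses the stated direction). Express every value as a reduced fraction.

Apply edit: d2 := 15/4
  d4 = d2/2 - d1 = -65/8
  d5 = d3*3 - d2/2 - d1*2 = 41/8
  d6 = d2/2 = 15/8
  d7 = d4*4 + d1 = -45/2
  d8 = d2/2 = 15/8
  d9 = d4 - d3 + d5/5 = -161/10
  d10 = 2 - d1 = -8
  d11 = d4 + d8*3 = -5/2
Walk from origin (0, 0):
  seg 1: up by d9 = -161/10 → (0, -161/10)
  seg 2: up by d3 = 9 → (0, -71/10)
  seg 3: left by d8 = 15/8 → (-15/8, -71/10)
  seg 4: down by d5 = 41/8 → (-15/8, -489/40)
  seg 5: up by d11 = -5/2 → (-15/8, -589/40)
  seg 6: down by d4 = -65/8 → (-15/8, -33/5)

d4 = -65/8
d5 = 41/8
d6 = 15/8
d7 = -45/2
d8 = 15/8
d9 = -161/10
d10 = -8
d11 = -5/2
endpoint = (-15/8, -33/5)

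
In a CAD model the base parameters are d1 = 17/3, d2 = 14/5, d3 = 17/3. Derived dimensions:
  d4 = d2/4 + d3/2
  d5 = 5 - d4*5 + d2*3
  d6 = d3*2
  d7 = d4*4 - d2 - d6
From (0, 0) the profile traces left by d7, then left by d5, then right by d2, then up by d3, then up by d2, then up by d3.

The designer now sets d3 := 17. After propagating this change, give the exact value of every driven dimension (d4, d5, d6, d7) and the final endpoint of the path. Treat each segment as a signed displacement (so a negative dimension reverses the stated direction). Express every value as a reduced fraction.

Apply edit: d3 := 17
  d4 = d2/4 + d3/2 = 46/5
  d5 = 5 - d4*5 + d2*3 = -163/5
  d6 = d3*2 = 34
  d7 = d4*4 - d2 - d6 = 0
Walk from origin (0, 0):
  seg 1: left by d7 = 0 → (0, 0)
  seg 2: left by d5 = -163/5 → (163/5, 0)
  seg 3: right by d2 = 14/5 → (177/5, 0)
  seg 4: up by d3 = 17 → (177/5, 17)
  seg 5: up by d2 = 14/5 → (177/5, 99/5)
  seg 6: up by d3 = 17 → (177/5, 184/5)

d4 = 46/5
d5 = -163/5
d6 = 34
d7 = 0
endpoint = (177/5, 184/5)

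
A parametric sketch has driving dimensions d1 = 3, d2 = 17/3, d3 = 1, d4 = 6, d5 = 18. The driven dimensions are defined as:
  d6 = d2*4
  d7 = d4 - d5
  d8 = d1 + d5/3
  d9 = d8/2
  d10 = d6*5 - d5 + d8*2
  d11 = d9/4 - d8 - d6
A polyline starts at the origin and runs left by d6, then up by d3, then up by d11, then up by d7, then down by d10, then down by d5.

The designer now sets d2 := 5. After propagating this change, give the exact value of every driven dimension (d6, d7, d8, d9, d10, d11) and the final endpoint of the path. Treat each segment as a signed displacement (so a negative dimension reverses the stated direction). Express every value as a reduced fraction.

d6 = 20
d7 = -12
d8 = 9
d9 = 9/2
d10 = 100
d11 = -223/8
endpoint = (-20, -1255/8)

Apply edit: d2 := 5
  d6 = d2*4 = 20
  d7 = d4 - d5 = -12
  d8 = d1 + d5/3 = 9
  d9 = d8/2 = 9/2
  d10 = d6*5 - d5 + d8*2 = 100
  d11 = d9/4 - d8 - d6 = -223/8
Walk from origin (0, 0):
  seg 1: left by d6 = 20 → (-20, 0)
  seg 2: up by d3 = 1 → (-20, 1)
  seg 3: up by d11 = -223/8 → (-20, -215/8)
  seg 4: up by d7 = -12 → (-20, -311/8)
  seg 5: down by d10 = 100 → (-20, -1111/8)
  seg 6: down by d5 = 18 → (-20, -1255/8)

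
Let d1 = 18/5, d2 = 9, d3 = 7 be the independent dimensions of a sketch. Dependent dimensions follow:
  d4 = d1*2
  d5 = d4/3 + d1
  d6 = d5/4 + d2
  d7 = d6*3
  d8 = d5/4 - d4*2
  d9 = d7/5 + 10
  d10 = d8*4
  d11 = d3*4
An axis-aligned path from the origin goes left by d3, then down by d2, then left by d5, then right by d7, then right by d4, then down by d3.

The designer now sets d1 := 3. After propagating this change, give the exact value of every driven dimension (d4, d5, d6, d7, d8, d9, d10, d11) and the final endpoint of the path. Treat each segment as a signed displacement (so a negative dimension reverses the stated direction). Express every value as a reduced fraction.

Apply edit: d1 := 3
  d4 = d1*2 = 6
  d5 = d4/3 + d1 = 5
  d6 = d5/4 + d2 = 41/4
  d7 = d6*3 = 123/4
  d8 = d5/4 - d4*2 = -43/4
  d9 = d7/5 + 10 = 323/20
  d10 = d8*4 = -43
  d11 = d3*4 = 28
Walk from origin (0, 0):
  seg 1: left by d3 = 7 → (-7, 0)
  seg 2: down by d2 = 9 → (-7, -9)
  seg 3: left by d5 = 5 → (-12, -9)
  seg 4: right by d7 = 123/4 → (75/4, -9)
  seg 5: right by d4 = 6 → (99/4, -9)
  seg 6: down by d3 = 7 → (99/4, -16)

d4 = 6
d5 = 5
d6 = 41/4
d7 = 123/4
d8 = -43/4
d9 = 323/20
d10 = -43
d11 = 28
endpoint = (99/4, -16)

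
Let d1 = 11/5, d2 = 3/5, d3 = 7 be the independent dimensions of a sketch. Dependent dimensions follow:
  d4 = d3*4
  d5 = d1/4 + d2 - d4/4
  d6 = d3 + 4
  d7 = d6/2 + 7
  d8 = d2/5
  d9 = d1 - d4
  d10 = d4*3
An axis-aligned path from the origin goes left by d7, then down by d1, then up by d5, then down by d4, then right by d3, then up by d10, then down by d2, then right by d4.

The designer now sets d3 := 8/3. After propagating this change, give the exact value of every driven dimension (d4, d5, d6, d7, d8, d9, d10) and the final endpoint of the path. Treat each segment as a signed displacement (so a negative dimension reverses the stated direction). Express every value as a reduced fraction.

d4 = 32/3
d5 = -91/60
d6 = 20/3
d7 = 31/3
d8 = 3/25
d9 = -127/15
d10 = 32
endpoint = (3, 1021/60)

Apply edit: d3 := 8/3
  d4 = d3*4 = 32/3
  d5 = d1/4 + d2 - d4/4 = -91/60
  d6 = d3 + 4 = 20/3
  d7 = d6/2 + 7 = 31/3
  d8 = d2/5 = 3/25
  d9 = d1 - d4 = -127/15
  d10 = d4*3 = 32
Walk from origin (0, 0):
  seg 1: left by d7 = 31/3 → (-31/3, 0)
  seg 2: down by d1 = 11/5 → (-31/3, -11/5)
  seg 3: up by d5 = -91/60 → (-31/3, -223/60)
  seg 4: down by d4 = 32/3 → (-31/3, -863/60)
  seg 5: right by d3 = 8/3 → (-23/3, -863/60)
  seg 6: up by d10 = 32 → (-23/3, 1057/60)
  seg 7: down by d2 = 3/5 → (-23/3, 1021/60)
  seg 8: right by d4 = 32/3 → (3, 1021/60)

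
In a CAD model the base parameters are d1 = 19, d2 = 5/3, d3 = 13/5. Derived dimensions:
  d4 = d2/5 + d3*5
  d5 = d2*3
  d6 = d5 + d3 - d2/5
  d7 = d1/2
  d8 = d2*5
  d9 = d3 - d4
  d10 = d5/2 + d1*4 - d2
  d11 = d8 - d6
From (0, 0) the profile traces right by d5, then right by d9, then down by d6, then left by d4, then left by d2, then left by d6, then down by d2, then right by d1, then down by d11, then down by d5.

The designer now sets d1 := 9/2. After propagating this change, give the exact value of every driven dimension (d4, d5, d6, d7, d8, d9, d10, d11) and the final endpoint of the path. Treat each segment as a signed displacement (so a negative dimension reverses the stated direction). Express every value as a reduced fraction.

Apply edit: d1 := 9/2
  d4 = d2/5 + d3*5 = 40/3
  d5 = d2*3 = 5
  d6 = d5 + d3 - d2/5 = 109/15
  d7 = d1/2 = 9/4
  d8 = d2*5 = 25/3
  d9 = d3 - d4 = -161/15
  d10 = d5/2 + d1*4 - d2 = 113/6
  d11 = d8 - d6 = 16/15
Walk from origin (0, 0):
  seg 1: right by d5 = 5 → (5, 0)
  seg 2: right by d9 = -161/15 → (-86/15, 0)
  seg 3: down by d6 = 109/15 → (-86/15, -109/15)
  seg 4: left by d4 = 40/3 → (-286/15, -109/15)
  seg 5: left by d2 = 5/3 → (-311/15, -109/15)
  seg 6: left by d6 = 109/15 → (-28, -109/15)
  seg 7: down by d2 = 5/3 → (-28, -134/15)
  seg 8: right by d1 = 9/2 → (-47/2, -134/15)
  seg 9: down by d11 = 16/15 → (-47/2, -10)
  seg 10: down by d5 = 5 → (-47/2, -15)

d4 = 40/3
d5 = 5
d6 = 109/15
d7 = 9/4
d8 = 25/3
d9 = -161/15
d10 = 113/6
d11 = 16/15
endpoint = (-47/2, -15)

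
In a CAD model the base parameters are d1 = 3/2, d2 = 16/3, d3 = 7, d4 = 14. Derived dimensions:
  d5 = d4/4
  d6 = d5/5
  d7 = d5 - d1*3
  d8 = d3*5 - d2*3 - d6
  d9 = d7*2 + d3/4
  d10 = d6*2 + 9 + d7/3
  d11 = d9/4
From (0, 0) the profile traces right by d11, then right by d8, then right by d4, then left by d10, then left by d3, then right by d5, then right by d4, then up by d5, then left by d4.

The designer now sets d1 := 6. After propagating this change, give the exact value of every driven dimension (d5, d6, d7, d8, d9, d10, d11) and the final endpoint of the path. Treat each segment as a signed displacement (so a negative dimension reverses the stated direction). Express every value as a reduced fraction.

Apply edit: d1 := 6
  d5 = d4/4 = 7/2
  d6 = d5/5 = 7/10
  d7 = d5 - d1*3 = -29/2
  d8 = d3*5 - d2*3 - d6 = 183/10
  d9 = d7*2 + d3/4 = -109/4
  d10 = d6*2 + 9 + d7/3 = 167/30
  d11 = d9/4 = -109/16
Walk from origin (0, 0):
  seg 1: right by d11 = -109/16 → (-109/16, 0)
  seg 2: right by d8 = 183/10 → (919/80, 0)
  seg 3: right by d4 = 14 → (2039/80, 0)
  seg 4: left by d10 = 167/30 → (4781/240, 0)
  seg 5: left by d3 = 7 → (3101/240, 0)
  seg 6: right by d5 = 7/2 → (3941/240, 0)
  seg 7: right by d4 = 14 → (7301/240, 0)
  seg 8: up by d5 = 7/2 → (7301/240, 7/2)
  seg 9: left by d4 = 14 → (3941/240, 7/2)

d5 = 7/2
d6 = 7/10
d7 = -29/2
d8 = 183/10
d9 = -109/4
d10 = 167/30
d11 = -109/16
endpoint = (3941/240, 7/2)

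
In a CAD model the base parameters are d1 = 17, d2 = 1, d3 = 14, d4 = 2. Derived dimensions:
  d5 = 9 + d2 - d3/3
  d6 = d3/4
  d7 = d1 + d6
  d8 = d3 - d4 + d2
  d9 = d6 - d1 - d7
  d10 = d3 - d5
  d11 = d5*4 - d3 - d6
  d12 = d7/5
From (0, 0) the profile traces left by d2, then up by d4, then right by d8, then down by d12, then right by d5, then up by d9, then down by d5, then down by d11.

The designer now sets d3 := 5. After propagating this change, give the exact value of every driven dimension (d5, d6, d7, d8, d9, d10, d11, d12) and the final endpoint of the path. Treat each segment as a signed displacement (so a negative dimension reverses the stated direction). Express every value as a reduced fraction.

d5 = 25/3
d6 = 5/4
d7 = 73/4
d8 = 4
d9 = -34
d10 = -10/3
d11 = 325/12
d12 = 73/20
endpoint = (34/3, -1066/15)

Apply edit: d3 := 5
  d5 = 9 + d2 - d3/3 = 25/3
  d6 = d3/4 = 5/4
  d7 = d1 + d6 = 73/4
  d8 = d3 - d4 + d2 = 4
  d9 = d6 - d1 - d7 = -34
  d10 = d3 - d5 = -10/3
  d11 = d5*4 - d3 - d6 = 325/12
  d12 = d7/5 = 73/20
Walk from origin (0, 0):
  seg 1: left by d2 = 1 → (-1, 0)
  seg 2: up by d4 = 2 → (-1, 2)
  seg 3: right by d8 = 4 → (3, 2)
  seg 4: down by d12 = 73/20 → (3, -33/20)
  seg 5: right by d5 = 25/3 → (34/3, -33/20)
  seg 6: up by d9 = -34 → (34/3, -713/20)
  seg 7: down by d5 = 25/3 → (34/3, -2639/60)
  seg 8: down by d11 = 325/12 → (34/3, -1066/15)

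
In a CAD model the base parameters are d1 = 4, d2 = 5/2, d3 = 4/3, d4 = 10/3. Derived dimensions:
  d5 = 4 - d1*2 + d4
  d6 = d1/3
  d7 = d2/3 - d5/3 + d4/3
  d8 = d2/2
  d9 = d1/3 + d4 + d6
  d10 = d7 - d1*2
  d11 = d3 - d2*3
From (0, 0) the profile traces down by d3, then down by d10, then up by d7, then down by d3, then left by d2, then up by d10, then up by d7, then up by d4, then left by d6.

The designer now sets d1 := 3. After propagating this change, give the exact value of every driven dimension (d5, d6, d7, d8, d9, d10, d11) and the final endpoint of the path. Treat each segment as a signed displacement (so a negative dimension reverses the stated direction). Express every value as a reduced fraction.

d5 = 4/3
d6 = 1
d7 = 3/2
d8 = 5/4
d9 = 16/3
d10 = -9/2
d11 = -37/6
endpoint = (-7/2, 11/3)

Apply edit: d1 := 3
  d5 = 4 - d1*2 + d4 = 4/3
  d6 = d1/3 = 1
  d7 = d2/3 - d5/3 + d4/3 = 3/2
  d8 = d2/2 = 5/4
  d9 = d1/3 + d4 + d6 = 16/3
  d10 = d7 - d1*2 = -9/2
  d11 = d3 - d2*3 = -37/6
Walk from origin (0, 0):
  seg 1: down by d3 = 4/3 → (0, -4/3)
  seg 2: down by d10 = -9/2 → (0, 19/6)
  seg 3: up by d7 = 3/2 → (0, 14/3)
  seg 4: down by d3 = 4/3 → (0, 10/3)
  seg 5: left by d2 = 5/2 → (-5/2, 10/3)
  seg 6: up by d10 = -9/2 → (-5/2, -7/6)
  seg 7: up by d7 = 3/2 → (-5/2, 1/3)
  seg 8: up by d4 = 10/3 → (-5/2, 11/3)
  seg 9: left by d6 = 1 → (-7/2, 11/3)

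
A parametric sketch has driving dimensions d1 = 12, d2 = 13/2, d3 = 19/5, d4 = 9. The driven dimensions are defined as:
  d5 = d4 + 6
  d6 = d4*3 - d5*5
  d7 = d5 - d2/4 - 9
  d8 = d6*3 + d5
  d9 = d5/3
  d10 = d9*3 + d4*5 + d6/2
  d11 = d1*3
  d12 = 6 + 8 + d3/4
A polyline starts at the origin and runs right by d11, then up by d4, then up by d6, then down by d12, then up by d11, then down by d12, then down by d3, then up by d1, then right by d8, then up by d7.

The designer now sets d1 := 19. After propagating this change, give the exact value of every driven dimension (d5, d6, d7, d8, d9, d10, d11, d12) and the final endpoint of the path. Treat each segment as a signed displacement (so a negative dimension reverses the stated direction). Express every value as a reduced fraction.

d5 = 15
d6 = -48
d7 = 35/8
d8 = -129
d9 = 5
d10 = 36
d11 = 57
d12 = 299/20
endpoint = (-72, 307/40)

Apply edit: d1 := 19
  d5 = d4 + 6 = 15
  d6 = d4*3 - d5*5 = -48
  d7 = d5 - d2/4 - 9 = 35/8
  d8 = d6*3 + d5 = -129
  d9 = d5/3 = 5
  d10 = d9*3 + d4*5 + d6/2 = 36
  d11 = d1*3 = 57
  d12 = 6 + 8 + d3/4 = 299/20
Walk from origin (0, 0):
  seg 1: right by d11 = 57 → (57, 0)
  seg 2: up by d4 = 9 → (57, 9)
  seg 3: up by d6 = -48 → (57, -39)
  seg 4: down by d12 = 299/20 → (57, -1079/20)
  seg 5: up by d11 = 57 → (57, 61/20)
  seg 6: down by d12 = 299/20 → (57, -119/10)
  seg 7: down by d3 = 19/5 → (57, -157/10)
  seg 8: up by d1 = 19 → (57, 33/10)
  seg 9: right by d8 = -129 → (-72, 33/10)
  seg 10: up by d7 = 35/8 → (-72, 307/40)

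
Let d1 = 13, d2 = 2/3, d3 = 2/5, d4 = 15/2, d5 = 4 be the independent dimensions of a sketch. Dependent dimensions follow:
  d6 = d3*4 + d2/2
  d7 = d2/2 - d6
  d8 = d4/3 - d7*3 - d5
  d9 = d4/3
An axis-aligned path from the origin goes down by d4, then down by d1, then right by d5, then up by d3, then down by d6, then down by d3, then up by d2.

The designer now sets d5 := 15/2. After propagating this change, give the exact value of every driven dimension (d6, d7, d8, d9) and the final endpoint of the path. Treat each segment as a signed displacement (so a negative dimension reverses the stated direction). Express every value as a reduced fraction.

d6 = 29/15
d7 = -8/5
d8 = -1/5
d9 = 5/2
endpoint = (15/2, -653/30)

Apply edit: d5 := 15/2
  d6 = d3*4 + d2/2 = 29/15
  d7 = d2/2 - d6 = -8/5
  d8 = d4/3 - d7*3 - d5 = -1/5
  d9 = d4/3 = 5/2
Walk from origin (0, 0):
  seg 1: down by d4 = 15/2 → (0, -15/2)
  seg 2: down by d1 = 13 → (0, -41/2)
  seg 3: right by d5 = 15/2 → (15/2, -41/2)
  seg 4: up by d3 = 2/5 → (15/2, -201/10)
  seg 5: down by d6 = 29/15 → (15/2, -661/30)
  seg 6: down by d3 = 2/5 → (15/2, -673/30)
  seg 7: up by d2 = 2/3 → (15/2, -653/30)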